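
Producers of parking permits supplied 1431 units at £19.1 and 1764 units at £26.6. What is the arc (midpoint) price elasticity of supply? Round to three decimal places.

0.635

ΔQ = 1764 − 1431 = 333; ΔP = 26.6 − 19.1 = 7.5.
Midpoints: P̄ = 22.85, Q̄ = 1597.5.
ε_s = (ΔQ/ΔP)(P̄/Q̄) = (333/7.5)(22.85/1597.5).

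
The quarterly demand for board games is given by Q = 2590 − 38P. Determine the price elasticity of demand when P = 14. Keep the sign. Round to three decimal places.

At P = 14, Q = 2058.
dQ/dP = −38.
ε = (dQ/dP)(P/Q) = (-38)(14/2058).

-0.259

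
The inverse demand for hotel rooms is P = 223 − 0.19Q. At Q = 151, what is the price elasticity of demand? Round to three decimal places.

At Q = 151, P = 223 − 0.19(151) = 194.31.
dP/dQ = −0.19, so dQ/dP = 1/(−0.19) = -5.263.
ε = (dQ/dP)(P/Q) = (-5.263)(194.31/151).

-6.773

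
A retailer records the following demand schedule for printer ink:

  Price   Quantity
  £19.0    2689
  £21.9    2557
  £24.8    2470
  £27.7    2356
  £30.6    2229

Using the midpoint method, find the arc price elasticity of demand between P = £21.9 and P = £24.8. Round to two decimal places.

-0.28

At P = 21.9, Q = 2557; at P = 24.8, Q = 2470.
ΔQ = -87, ΔP = 2.9. Midpoints: P̄ = 23.35, Q̄ = 2513.5.
ε = (ΔQ/ΔP)(P̄/Q̄) = (-87/2.9)(23.35/2513.5).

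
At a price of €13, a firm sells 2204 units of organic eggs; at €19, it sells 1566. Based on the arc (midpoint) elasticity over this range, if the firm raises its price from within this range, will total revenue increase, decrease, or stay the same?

Arc ε = (-638/6)(16.00/1885.0) ≈ -0.903.
|ε| = 0.90 < 1, so demand is inelastic. A price rise therefore raises total revenue.

increase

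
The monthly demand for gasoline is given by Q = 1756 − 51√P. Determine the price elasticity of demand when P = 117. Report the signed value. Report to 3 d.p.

At P = 117, Q = 1204.351.
dQ/dP = −51/(2√P) = -2.357.
ε = (dQ/dP)(P/Q) = (-2.357)(117/1204.351).

-0.229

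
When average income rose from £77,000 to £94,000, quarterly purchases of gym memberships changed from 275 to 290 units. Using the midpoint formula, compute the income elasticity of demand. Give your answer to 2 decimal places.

0.27

ΔQ = 15, ΔI = 17000. Midpoints: Ī = 85,500, Q̄ = 282.5.
ε_I = (ΔQ/ΔI)(Ī/Q̄) = (15/17000)(85500/282.5).
ε_I > 0, so the good is normal.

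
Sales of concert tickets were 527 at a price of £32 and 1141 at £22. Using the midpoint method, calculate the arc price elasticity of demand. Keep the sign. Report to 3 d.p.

ΔQ = 1141 − 527 = 614; ΔP = 22 − 32 = -10.
Midpoints: P̄ = 27.00, Q̄ = 834.0.
ε = (ΔQ/ΔP)(P̄/Q̄) = (614/-10)(27.00/834.0).

-1.988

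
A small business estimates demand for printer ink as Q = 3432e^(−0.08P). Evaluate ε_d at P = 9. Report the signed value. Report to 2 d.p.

At P = 9, Q = 1670.534.
dQ/dP = −0.08·3432e^(−0.08P) = −0.08Q = -133.643.
ε = (dQ/dP)(P/Q) = (-133.643)(9/1670.534).

-0.72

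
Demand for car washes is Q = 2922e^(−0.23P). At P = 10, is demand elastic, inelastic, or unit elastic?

elastic

Q = 292.956, dQ/dP = -67.380.
ε = (dQ/dP)(P/Q) ≈ -2.300.
|ε| = 2.30 > 1.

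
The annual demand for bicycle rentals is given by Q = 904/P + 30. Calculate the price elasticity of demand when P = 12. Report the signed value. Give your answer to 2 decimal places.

-0.72

At P = 12, Q = 105.333.
dQ/dP = −904/P² = -6.278.
ε = (dQ/dP)(P/Q) = (-6.278)(12/105.333).
|ε| < 1, so demand is inelastic at this price.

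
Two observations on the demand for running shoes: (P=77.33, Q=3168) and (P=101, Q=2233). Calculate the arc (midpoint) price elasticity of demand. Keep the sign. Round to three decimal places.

-1.304

ΔQ = 2233 − 3168 = -935; ΔP = 101 − 77.33 = 23.67.
Midpoints: P̄ = 89.16, Q̄ = 2700.5.
ε = (ΔQ/ΔP)(P̄/Q̄) = (-935/23.67)(89.16/2700.5).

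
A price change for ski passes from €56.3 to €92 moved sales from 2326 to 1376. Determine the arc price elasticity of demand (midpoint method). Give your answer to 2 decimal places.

ΔQ = 1376 − 2326 = -950; ΔP = 92 − 56.3 = 35.7.
Midpoints: P̄ = 74.15, Q̄ = 1851.0.
ε = (ΔQ/ΔP)(P̄/Q̄) = (-950/35.7)(74.15/1851.0).

-1.07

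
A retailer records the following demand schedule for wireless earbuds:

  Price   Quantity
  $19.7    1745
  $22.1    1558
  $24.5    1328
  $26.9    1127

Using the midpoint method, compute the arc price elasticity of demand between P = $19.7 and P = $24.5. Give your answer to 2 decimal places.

-1.25

At P = 19.7, Q = 1745; at P = 24.5, Q = 1328.
ΔQ = -417, ΔP = 4.8. Midpoints: P̄ = 22.10, Q̄ = 1536.5.
ε = (ΔQ/ΔP)(P̄/Q̄) = (-417/4.8)(22.10/1536.5).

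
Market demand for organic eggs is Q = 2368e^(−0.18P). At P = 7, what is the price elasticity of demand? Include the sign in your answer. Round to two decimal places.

At P = 7, Q = 671.693.
dQ/dP = −0.18·2368e^(−0.18P) = −0.18Q = -120.905.
ε = (dQ/dP)(P/Q) = (-120.905)(7/671.693).

-1.26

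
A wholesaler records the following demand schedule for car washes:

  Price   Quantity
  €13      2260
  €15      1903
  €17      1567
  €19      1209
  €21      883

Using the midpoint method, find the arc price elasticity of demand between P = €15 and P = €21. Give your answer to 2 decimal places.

At P = 15, Q = 1903; at P = 21, Q = 883.
ΔQ = -1020, ΔP = 6. Midpoints: P̄ = 18.00, Q̄ = 1393.0.
ε = (ΔQ/ΔP)(P̄/Q̄) = (-1020/6)(18.00/1393.0).

-2.20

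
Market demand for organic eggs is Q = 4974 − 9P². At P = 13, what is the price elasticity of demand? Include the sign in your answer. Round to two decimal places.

-0.88

At P = 13, Q = 3453.
dQ/dP = −18P = -234.
ε = (dQ/dP)(P/Q) = (-234)(13/3453).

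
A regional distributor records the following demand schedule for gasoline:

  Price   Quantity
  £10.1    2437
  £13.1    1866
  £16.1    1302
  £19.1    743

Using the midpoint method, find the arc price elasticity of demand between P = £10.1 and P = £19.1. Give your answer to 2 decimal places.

At P = 10.1, Q = 2437; at P = 19.1, Q = 743.
ΔQ = -1694, ΔP = 9.0. Midpoints: P̄ = 14.60, Q̄ = 1590.0.
ε = (ΔQ/ΔP)(P̄/Q̄) = (-1694/9.0)(14.60/1590.0).

-1.73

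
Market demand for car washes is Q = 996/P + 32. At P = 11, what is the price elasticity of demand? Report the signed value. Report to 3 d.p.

At P = 11, Q = 122.545.
dQ/dP = −996/P² = -8.231.
ε = (dQ/dP)(P/Q) = (-8.231)(11/122.545).
|ε| < 1, so demand is inelastic at this price.

-0.739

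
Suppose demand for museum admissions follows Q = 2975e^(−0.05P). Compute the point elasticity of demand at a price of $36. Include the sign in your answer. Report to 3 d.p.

At P = 36, Q = 491.764.
dQ/dP = −0.05·2975e^(−0.05P) = −0.05Q = -24.588.
ε = (dQ/dP)(P/Q) = (-24.588)(36/491.764).

-1.800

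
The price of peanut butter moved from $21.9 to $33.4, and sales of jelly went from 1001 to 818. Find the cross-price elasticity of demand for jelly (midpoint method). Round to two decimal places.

-0.48

ΔQ_x = 818 − 1001 = -183; ΔP_y = 33.4 − 21.9 = 11.5.
Midpoints: P̄_y = 27.65, Q̄_x = 909.5.
ε_xy = (ΔQ_x/ΔP_y)(P̄_y/Q̄_x) = (-183/11.5)(27.65/909.5).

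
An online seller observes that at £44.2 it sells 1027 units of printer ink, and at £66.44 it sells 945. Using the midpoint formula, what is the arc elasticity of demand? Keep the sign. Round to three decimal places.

ΔQ = 945 − 1027 = -82; ΔP = 66.44 − 44.2 = 22.24.
Midpoints: P̄ = 55.32, Q̄ = 986.0.
ε = (ΔQ/ΔP)(P̄/Q̄) = (-82/22.24)(55.32/986.0).

-0.207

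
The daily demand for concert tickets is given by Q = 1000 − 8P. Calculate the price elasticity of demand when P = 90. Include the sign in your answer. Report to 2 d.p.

-2.57

At P = 90, Q = 280.
dQ/dP = −8.
ε = (dQ/dP)(P/Q) = (-8)(90/280).
|ε| > 1, so demand is elastic at this price.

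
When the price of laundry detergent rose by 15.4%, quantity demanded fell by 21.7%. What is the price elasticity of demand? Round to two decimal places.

ε = %ΔQ / %ΔP = (-21.7)/(15.4) = -1.409.

-1.41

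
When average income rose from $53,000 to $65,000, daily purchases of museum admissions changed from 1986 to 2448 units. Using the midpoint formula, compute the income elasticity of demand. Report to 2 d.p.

1.02

ΔQ = 462, ΔI = 12000. Midpoints: Ī = 59,000, Q̄ = 2217.0.
ε_I = (ΔQ/ΔI)(Ī/Q̄) = (462/12000)(59000/2217.0).
ε_I > 0, so the good is normal.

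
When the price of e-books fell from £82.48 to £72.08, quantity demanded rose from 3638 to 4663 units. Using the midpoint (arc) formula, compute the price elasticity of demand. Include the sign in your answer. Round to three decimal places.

ΔQ = 4663 − 3638 = 1025; ΔP = 72.08 − 82.48 = -10.4.
Midpoints: P̄ = 77.28, Q̄ = 4150.5.
ε = (ΔQ/ΔP)(P̄/Q̄) = (1025/-10.4)(77.28/4150.5).

-1.835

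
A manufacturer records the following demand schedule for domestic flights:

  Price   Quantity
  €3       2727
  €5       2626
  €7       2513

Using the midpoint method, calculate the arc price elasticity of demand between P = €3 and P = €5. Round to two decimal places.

-0.08

At P = 3, Q = 2727; at P = 5, Q = 2626.
ΔQ = -101, ΔP = 2. Midpoints: P̄ = 4.00, Q̄ = 2676.5.
ε = (ΔQ/ΔP)(P̄/Q̄) = (-101/2)(4.00/2676.5).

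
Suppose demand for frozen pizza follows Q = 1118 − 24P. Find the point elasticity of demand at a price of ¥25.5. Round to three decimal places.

-1.209

At P = 25.5, Q = 506.
dQ/dP = −24.
ε = (dQ/dP)(P/Q) = (-24)(25.5/506).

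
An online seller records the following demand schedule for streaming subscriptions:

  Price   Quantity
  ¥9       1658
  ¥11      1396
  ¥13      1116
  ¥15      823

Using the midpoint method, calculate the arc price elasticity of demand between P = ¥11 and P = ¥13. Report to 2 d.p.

-1.34

At P = 11, Q = 1396; at P = 13, Q = 1116.
ΔQ = -280, ΔP = 2. Midpoints: P̄ = 12.00, Q̄ = 1256.0.
ε = (ΔQ/ΔP)(P̄/Q̄) = (-280/2)(12.00/1256.0).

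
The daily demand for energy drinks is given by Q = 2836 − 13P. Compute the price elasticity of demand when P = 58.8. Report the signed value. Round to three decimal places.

-0.369

At P = 58.8, Q = 2071.600.
dQ/dP = −13.
ε = (dQ/dP)(P/Q) = (-13)(58.8/2071.600).
|ε| < 1, so demand is inelastic at this price.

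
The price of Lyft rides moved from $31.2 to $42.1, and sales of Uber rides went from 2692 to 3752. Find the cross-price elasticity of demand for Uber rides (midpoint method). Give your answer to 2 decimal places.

ΔQ_x = 3752 − 2692 = 1060; ΔP_y = 42.1 − 31.2 = 10.9.
Midpoints: P̄_y = 36.65, Q̄_x = 3222.0.
ε_xy = (ΔQ_x/ΔP_y)(P̄_y/Q̄_x) = (1060/10.9)(36.65/3222.0).

1.11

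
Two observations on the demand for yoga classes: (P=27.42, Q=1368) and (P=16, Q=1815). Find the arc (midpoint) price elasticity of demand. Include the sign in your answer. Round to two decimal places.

ΔQ = 1815 − 1368 = 447; ΔP = 16 − 27.42 = -11.42.
Midpoints: P̄ = 21.71, Q̄ = 1591.5.
ε = (ΔQ/ΔP)(P̄/Q̄) = (447/-11.42)(21.71/1591.5).

-0.53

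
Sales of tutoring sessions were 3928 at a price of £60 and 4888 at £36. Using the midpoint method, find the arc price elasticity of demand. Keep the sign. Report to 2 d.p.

ΔQ = 4888 − 3928 = 960; ΔP = 36 − 60 = -24.
Midpoints: P̄ = 48.00, Q̄ = 4408.0.
ε = (ΔQ/ΔP)(P̄/Q̄) = (960/-24)(48.00/4408.0).

-0.44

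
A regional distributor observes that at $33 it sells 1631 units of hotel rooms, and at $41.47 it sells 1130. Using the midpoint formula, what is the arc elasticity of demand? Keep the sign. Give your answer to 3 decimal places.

ΔQ = 1130 − 1631 = -501; ΔP = 41.47 − 33 = 8.47.
Midpoints: P̄ = 37.23, Q̄ = 1380.5.
ε = (ΔQ/ΔP)(P̄/Q̄) = (-501/8.47)(37.23/1380.5).

-1.595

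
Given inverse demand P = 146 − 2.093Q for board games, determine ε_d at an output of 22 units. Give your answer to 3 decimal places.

-2.171

At Q = 22, P = 146 − 2.093(22) = 99.95.
dP/dQ = −2.093, so dQ/dP = 1/(−2.093) = -0.478.
ε = (dQ/dP)(P/Q) = (-0.478)(99.95/22).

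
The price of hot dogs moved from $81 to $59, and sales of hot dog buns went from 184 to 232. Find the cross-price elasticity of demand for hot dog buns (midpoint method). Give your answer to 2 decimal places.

-0.73

ΔQ_x = 232 − 184 = 48; ΔP_y = 59 − 81 = -22.
Midpoints: P̄_y = 70.00, Q̄_x = 208.0.
ε_xy = (ΔQ_x/ΔP_y)(P̄_y/Q̄_x) = (48/-22)(70.00/208.0).
ε_xy < 0, so the goods are complements.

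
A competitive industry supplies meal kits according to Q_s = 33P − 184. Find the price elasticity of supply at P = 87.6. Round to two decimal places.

At P = 87.6, Q_s = 2706.80.
dQ_s/dP = 33.
ε_s = (dQ_s/dP)(P/Q_s) = (33)(87.6/2706.80).

1.07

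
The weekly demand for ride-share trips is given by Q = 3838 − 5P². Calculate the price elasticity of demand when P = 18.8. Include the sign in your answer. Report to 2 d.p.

At P = 18.8, Q = 2070.800.
dQ/dP = −10P = -188.
ε = (dQ/dP)(P/Q) = (-188)(18.8/2070.800).

-1.71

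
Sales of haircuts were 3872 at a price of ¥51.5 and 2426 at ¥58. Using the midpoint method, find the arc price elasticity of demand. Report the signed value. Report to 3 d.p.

ΔQ = 2426 − 3872 = -1446; ΔP = 58 − 51.5 = 6.5.
Midpoints: P̄ = 54.75, Q̄ = 3149.0.
ε = (ΔQ/ΔP)(P̄/Q̄) = (-1446/6.5)(54.75/3149.0).

-3.868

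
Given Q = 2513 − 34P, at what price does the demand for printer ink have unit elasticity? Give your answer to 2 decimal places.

For linear demand Q = a − bP, ε = −bP/(a − bP). |ε| = 1 when bP = a − bP, i.e. P = a/(2b).
P = 2513/(2·34) = 2513/68 = 36.9559.

36.96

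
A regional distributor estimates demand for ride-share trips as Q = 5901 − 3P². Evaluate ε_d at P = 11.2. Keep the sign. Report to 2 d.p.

-0.14

At P = 11.2, Q = 5524.680.
dQ/dP = −6P = -67.200.
ε = (dQ/dP)(P/Q) = (-67.200)(11.2/5524.680).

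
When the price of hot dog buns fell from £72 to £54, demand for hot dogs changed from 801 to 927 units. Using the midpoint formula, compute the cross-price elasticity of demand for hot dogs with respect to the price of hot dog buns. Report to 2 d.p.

ΔQ_x = 927 − 801 = 126; ΔP_y = 54 − 72 = -18.
Midpoints: P̄_y = 63.00, Q̄_x = 864.0.
ε_xy = (ΔQ_x/ΔP_y)(P̄_y/Q̄_x) = (126/-18)(63.00/864.0).
ε_xy < 0, so the goods are complements.

-0.51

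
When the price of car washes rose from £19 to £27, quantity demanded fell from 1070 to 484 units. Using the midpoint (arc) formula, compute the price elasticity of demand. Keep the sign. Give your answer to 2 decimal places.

-2.17

ΔQ = 484 − 1070 = -586; ΔP = 27 − 19 = 8.
Midpoints: P̄ = 23.00, Q̄ = 777.0.
ε = (ΔQ/ΔP)(P̄/Q̄) = (-586/8)(23.00/777.0).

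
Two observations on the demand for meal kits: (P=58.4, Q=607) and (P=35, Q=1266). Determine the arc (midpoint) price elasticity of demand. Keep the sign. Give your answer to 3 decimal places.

ΔQ = 1266 − 607 = 659; ΔP = 35 − 58.4 = -23.4.
Midpoints: P̄ = 46.70, Q̄ = 936.5.
ε = (ΔQ/ΔP)(P̄/Q̄) = (659/-23.4)(46.70/936.5).

-1.404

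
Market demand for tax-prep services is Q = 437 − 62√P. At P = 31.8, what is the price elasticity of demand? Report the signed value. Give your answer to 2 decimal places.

At P = 31.8, Q = 87.373.
dQ/dP = −62/(2√P) = -5.497.
ε = (dQ/dP)(P/Q) = (-5.497)(31.8/87.373).
|ε| > 1, so demand is elastic at this price.

-2.00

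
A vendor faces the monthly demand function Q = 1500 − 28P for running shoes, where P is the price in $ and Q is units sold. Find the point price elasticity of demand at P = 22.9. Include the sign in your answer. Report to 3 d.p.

At P = 22.9, Q = 858.800.
dQ/dP = −28.
ε = (dQ/dP)(P/Q) = (-28)(22.9/858.800).
|ε| < 1, so demand is inelastic at this price.

-0.747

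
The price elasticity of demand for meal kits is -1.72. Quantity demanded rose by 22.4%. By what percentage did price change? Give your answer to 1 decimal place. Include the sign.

-13.0%

%ΔP ≈ %ΔQ / ε = (22.4%)/(-1.72) = -13.02%.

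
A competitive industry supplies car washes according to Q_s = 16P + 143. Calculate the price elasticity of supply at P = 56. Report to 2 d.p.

At P = 56, Q_s = 1039.
dQ_s/dP = 16.
ε_s = (dQ_s/dP)(P/Q_s) = (16)(56/1039).

0.86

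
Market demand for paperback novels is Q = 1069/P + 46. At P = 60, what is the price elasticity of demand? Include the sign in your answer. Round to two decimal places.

At P = 60, Q = 63.817.
dQ/dP = −1069/P² = -0.297.
ε = (dQ/dP)(P/Q) = (-0.297)(60/63.817).

-0.28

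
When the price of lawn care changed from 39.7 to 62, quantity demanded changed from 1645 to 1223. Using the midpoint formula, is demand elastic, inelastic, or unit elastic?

inelastic

Arc ε ≈ -0.671.
|ε| = 0.67 < 1.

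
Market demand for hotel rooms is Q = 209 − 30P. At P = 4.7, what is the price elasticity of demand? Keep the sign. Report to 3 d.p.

-2.074

At P = 4.7, Q = 68.
dQ/dP = −30.
ε = (dQ/dP)(P/Q) = (-30)(4.7/68).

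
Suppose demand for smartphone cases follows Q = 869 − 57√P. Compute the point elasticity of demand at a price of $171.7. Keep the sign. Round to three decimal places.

At P = 171.7, Q = 122.104.
dQ/dP = −57/(2√P) = -2.175.
ε = (dQ/dP)(P/Q) = (-2.175)(171.7/122.104).

-3.058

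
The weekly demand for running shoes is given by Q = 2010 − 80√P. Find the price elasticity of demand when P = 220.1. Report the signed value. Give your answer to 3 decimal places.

-0.721

At P = 220.1, Q = 823.139.
dQ/dP = −80/(2√P) = -2.696.
ε = (dQ/dP)(P/Q) = (-2.696)(220.1/823.139).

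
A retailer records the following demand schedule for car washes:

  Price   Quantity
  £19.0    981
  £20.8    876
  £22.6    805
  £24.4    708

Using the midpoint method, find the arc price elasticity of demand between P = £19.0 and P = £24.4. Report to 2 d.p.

-1.30

At P = 19.0, Q = 981; at P = 24.4, Q = 708.
ΔQ = -273, ΔP = 5.4. Midpoints: P̄ = 21.70, Q̄ = 844.5.
ε = (ΔQ/ΔP)(P̄/Q̄) = (-273/5.4)(21.70/844.5).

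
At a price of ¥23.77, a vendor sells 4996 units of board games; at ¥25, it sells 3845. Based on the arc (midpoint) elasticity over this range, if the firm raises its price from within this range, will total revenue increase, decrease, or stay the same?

Arc ε = (-1151/1.23)(24.38/4420.5) ≈ -5.162.
|ε| = 5.16 > 1, so demand is elastic. A price rise therefore reduces total revenue.

decrease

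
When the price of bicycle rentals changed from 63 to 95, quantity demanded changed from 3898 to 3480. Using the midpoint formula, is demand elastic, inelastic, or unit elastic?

Arc ε ≈ -0.280.
|ε| = 0.28 < 1.

inelastic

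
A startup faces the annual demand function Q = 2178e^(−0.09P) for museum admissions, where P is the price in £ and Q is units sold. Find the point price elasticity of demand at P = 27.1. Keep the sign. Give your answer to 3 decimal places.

-2.439

At P = 27.1, Q = 190.026.
dQ/dP = −0.09·2178e^(−0.09P) = −0.09Q = -17.102.
ε = (dQ/dP)(P/Q) = (-17.102)(27.1/190.026).
|ε| > 1, so demand is elastic at this price.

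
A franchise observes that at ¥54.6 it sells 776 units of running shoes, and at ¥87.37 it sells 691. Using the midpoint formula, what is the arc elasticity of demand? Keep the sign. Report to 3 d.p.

-0.251

ΔQ = 691 − 776 = -85; ΔP = 87.37 − 54.6 = 32.77.
Midpoints: P̄ = 70.98, Q̄ = 733.5.
ε = (ΔQ/ΔP)(P̄/Q̄) = (-85/32.77)(70.98/733.5).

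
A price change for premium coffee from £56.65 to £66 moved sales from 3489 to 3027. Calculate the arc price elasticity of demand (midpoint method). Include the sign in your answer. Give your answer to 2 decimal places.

-0.93

ΔQ = 3027 − 3489 = -462; ΔP = 66 − 56.65 = 9.35.
Midpoints: P̄ = 61.33, Q̄ = 3258.0.
ε = (ΔQ/ΔP)(P̄/Q̄) = (-462/9.35)(61.33/3258.0).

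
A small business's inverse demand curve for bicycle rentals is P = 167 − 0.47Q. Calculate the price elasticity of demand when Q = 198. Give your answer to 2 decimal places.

At Q = 198, P = 167 − 0.47(198) = 73.94.
dP/dQ = −0.47, so dQ/dP = 1/(−0.47) = -2.128.
ε = (dQ/dP)(P/Q) = (-2.128)(73.94/198).

-0.79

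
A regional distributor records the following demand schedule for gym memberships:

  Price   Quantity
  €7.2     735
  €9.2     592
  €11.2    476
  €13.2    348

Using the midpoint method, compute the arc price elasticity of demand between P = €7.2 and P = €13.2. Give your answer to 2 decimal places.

-1.21

At P = 7.2, Q = 735; at P = 13.2, Q = 348.
ΔQ = -387, ΔP = 6.0. Midpoints: P̄ = 10.20, Q̄ = 541.5.
ε = (ΔQ/ΔP)(P̄/Q̄) = (-387/6.0)(10.20/541.5).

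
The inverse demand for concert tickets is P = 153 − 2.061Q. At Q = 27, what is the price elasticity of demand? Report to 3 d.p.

At Q = 27, P = 153 − 2.061(27) = 97.35.
dP/dQ = −2.061, so dQ/dP = 1/(−2.061) = -0.485.
ε = (dQ/dP)(P/Q) = (-0.485)(97.35/27).

-1.749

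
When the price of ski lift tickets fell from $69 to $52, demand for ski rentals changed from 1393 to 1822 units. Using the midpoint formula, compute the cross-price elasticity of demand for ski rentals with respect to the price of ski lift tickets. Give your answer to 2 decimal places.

-0.95

ΔQ_x = 1822 − 1393 = 429; ΔP_y = 52 − 69 = -17.
Midpoints: P̄_y = 60.50, Q̄_x = 1607.5.
ε_xy = (ΔQ_x/ΔP_y)(P̄_y/Q̄_x) = (429/-17)(60.50/1607.5).
ε_xy < 0, so the goods are complements.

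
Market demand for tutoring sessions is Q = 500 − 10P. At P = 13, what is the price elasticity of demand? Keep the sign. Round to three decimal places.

At P = 13, Q = 370.
dQ/dP = −10.
ε = (dQ/dP)(P/Q) = (-10)(13/370).
|ε| < 1, so demand is inelastic at this price.

-0.351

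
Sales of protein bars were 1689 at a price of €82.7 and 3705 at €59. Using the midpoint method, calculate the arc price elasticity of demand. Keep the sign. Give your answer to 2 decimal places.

-2.23

ΔQ = 3705 − 1689 = 2016; ΔP = 59 − 82.7 = -23.7.
Midpoints: P̄ = 70.85, Q̄ = 2697.0.
ε = (ΔQ/ΔP)(P̄/Q̄) = (2016/-23.7)(70.85/2697.0).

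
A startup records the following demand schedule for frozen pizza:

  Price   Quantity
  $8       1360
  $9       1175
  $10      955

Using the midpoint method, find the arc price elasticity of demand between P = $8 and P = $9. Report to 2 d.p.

At P = 8, Q = 1360; at P = 9, Q = 1175.
ΔQ = -185, ΔP = 1. Midpoints: P̄ = 8.50, Q̄ = 1267.5.
ε = (ΔQ/ΔP)(P̄/Q̄) = (-185/1)(8.50/1267.5).

-1.24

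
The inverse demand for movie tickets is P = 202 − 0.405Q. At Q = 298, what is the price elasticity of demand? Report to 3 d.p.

-0.674

At Q = 298, P = 202 − 0.405(298) = 81.31.
dP/dQ = −0.405, so dQ/dP = 1/(−0.405) = -2.469.
ε = (dQ/dP)(P/Q) = (-2.469)(81.31/298).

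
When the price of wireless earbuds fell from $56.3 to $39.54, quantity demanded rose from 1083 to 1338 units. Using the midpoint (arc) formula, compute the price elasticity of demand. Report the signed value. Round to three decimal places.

-0.602

ΔQ = 1338 − 1083 = 255; ΔP = 39.54 − 56.3 = -16.76.
Midpoints: P̄ = 47.92, Q̄ = 1210.5.
ε = (ΔQ/ΔP)(P̄/Q̄) = (255/-16.76)(47.92/1210.5).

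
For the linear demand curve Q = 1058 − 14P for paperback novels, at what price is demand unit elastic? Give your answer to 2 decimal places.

For linear demand Q = a − bP, ε = −bP/(a − bP). |ε| = 1 when bP = a − bP, i.e. P = a/(2b).
P = 1058/(2·14) = 1058/28 = 37.7857.

37.79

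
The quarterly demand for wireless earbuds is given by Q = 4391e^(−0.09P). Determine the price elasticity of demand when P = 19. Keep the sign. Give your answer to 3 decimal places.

-1.710

At P = 19, Q = 794.182.
dQ/dP = −0.09·4391e^(−0.09P) = −0.09Q = -71.476.
ε = (dQ/dP)(P/Q) = (-71.476)(19/794.182).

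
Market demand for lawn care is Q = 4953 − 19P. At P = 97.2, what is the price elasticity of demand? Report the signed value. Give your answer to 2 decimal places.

At P = 97.2, Q = 3106.200.
dQ/dP = −19.
ε = (dQ/dP)(P/Q) = (-19)(97.2/3106.200).
|ε| < 1, so demand is inelastic at this price.

-0.59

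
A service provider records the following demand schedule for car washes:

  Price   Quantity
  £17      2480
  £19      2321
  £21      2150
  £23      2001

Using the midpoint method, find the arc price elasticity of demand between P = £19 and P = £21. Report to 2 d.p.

-0.76

At P = 19, Q = 2321; at P = 21, Q = 2150.
ΔQ = -171, ΔP = 2. Midpoints: P̄ = 20.00, Q̄ = 2235.5.
ε = (ΔQ/ΔP)(P̄/Q̄) = (-171/2)(20.00/2235.5).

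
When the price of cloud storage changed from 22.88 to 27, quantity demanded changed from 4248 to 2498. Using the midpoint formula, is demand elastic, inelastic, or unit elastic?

elastic

Arc ε ≈ -3.141.
|ε| = 3.14 > 1.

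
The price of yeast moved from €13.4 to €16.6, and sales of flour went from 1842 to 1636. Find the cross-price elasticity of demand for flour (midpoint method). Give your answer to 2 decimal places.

ΔQ_x = 1636 − 1842 = -206; ΔP_y = 16.6 − 13.4 = 3.2.
Midpoints: P̄_y = 15.00, Q̄_x = 1739.0.
ε_xy = (ΔQ_x/ΔP_y)(P̄_y/Q̄_x) = (-206/3.2)(15.00/1739.0).

-0.56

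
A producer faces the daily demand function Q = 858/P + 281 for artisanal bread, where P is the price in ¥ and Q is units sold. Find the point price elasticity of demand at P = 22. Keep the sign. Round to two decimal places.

At P = 22, Q = 320.
dQ/dP = −858/P² = -1.773.
ε = (dQ/dP)(P/Q) = (-1.773)(22/320).

-0.12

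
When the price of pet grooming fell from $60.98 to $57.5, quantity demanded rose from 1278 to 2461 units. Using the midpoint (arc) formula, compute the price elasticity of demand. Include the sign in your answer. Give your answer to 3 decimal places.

-10.772

ΔQ = 2461 − 1278 = 1183; ΔP = 57.5 − 60.98 = -3.48.
Midpoints: P̄ = 59.24, Q̄ = 1869.5.
ε = (ΔQ/ΔP)(P̄/Q̄) = (1183/-3.48)(59.24/1869.5).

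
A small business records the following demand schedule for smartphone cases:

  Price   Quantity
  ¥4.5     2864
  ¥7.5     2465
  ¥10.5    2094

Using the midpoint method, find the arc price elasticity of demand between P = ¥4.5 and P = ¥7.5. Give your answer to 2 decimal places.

At P = 4.5, Q = 2864; at P = 7.5, Q = 2465.
ΔQ = -399, ΔP = 3.0. Midpoints: P̄ = 6.00, Q̄ = 2664.5.
ε = (ΔQ/ΔP)(P̄/Q̄) = (-399/3.0)(6.00/2664.5).

-0.30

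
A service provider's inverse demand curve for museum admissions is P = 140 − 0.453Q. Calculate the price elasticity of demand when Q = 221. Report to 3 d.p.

At Q = 221, P = 140 − 0.453(221) = 39.89.
dP/dQ = −0.453, so dQ/dP = 1/(−0.453) = -2.208.
ε = (dQ/dP)(P/Q) = (-2.208)(39.89/221).

-0.398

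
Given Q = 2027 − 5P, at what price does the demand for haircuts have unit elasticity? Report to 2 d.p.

202.70

For linear demand Q = a − bP, ε = −bP/(a − bP). |ε| = 1 when bP = a − bP, i.e. P = a/(2b).
P = 2027/(2·5) = 2027/10 = 202.7000.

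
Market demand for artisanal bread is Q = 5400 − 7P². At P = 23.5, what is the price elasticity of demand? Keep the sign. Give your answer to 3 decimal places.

-5.039

At P = 23.5, Q = 1534.250.
dQ/dP = −14P = -329.
ε = (dQ/dP)(P/Q) = (-329)(23.5/1534.250).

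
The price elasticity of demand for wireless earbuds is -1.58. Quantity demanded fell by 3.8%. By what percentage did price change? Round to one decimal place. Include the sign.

2.4%

%ΔP ≈ %ΔQ / ε = (-3.8%)/(-1.58) = 2.41%.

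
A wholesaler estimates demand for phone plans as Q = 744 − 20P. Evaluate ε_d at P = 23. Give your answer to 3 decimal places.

At P = 23, Q = 284.
dQ/dP = −20.
ε = (dQ/dP)(P/Q) = (-20)(23/284).

-1.620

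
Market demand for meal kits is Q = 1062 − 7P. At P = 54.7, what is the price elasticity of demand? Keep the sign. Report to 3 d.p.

At P = 54.7, Q = 679.100.
dQ/dP = −7.
ε = (dQ/dP)(P/Q) = (-7)(54.7/679.100).

-0.564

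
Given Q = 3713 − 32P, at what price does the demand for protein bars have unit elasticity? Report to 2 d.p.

For linear demand Q = a − bP, ε = −bP/(a − bP). |ε| = 1 when bP = a − bP, i.e. P = a/(2b).
P = 3713/(2·32) = 3713/64 = 58.0156.

58.02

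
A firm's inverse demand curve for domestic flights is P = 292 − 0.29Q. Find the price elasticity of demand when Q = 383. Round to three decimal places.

At Q = 383, P = 292 − 0.29(383) = 180.93.
dP/dQ = −0.29, so dQ/dP = 1/(−0.29) = -3.448.
ε = (dQ/dP)(P/Q) = (-3.448)(180.93/383).

-1.629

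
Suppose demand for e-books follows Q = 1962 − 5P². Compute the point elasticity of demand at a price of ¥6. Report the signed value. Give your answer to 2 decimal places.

-0.20

At P = 6, Q = 1782.
dQ/dP = −10P = -60.
ε = (dQ/dP)(P/Q) = (-60)(6/1782).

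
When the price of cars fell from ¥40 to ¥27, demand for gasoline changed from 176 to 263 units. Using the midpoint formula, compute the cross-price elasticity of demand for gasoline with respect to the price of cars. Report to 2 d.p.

-1.02

ΔQ_x = 263 − 176 = 87; ΔP_y = 27 − 40 = -13.
Midpoints: P̄_y = 33.50, Q̄_x = 219.5.
ε_xy = (ΔQ_x/ΔP_y)(P̄_y/Q̄_x) = (87/-13)(33.50/219.5).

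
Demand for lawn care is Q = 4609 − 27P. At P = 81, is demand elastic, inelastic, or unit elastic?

Q = 2422, dQ/dP = -27.
ε = (dQ/dP)(P/Q) ≈ -0.903.
|ε| = 0.90 < 1.

inelastic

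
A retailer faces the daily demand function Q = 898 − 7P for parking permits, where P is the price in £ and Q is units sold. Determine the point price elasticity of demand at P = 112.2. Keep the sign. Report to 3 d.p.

-6.975

At P = 112.2, Q = 112.600.
dQ/dP = −7.
ε = (dQ/dP)(P/Q) = (-7)(112.2/112.600).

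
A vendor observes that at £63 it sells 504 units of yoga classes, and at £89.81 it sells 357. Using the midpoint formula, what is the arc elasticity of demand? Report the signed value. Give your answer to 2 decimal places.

ΔQ = 357 − 504 = -147; ΔP = 89.81 − 63 = 26.81.
Midpoints: P̄ = 76.41, Q̄ = 430.5.
ε = (ΔQ/ΔP)(P̄/Q̄) = (-147/26.81)(76.41/430.5).

-0.97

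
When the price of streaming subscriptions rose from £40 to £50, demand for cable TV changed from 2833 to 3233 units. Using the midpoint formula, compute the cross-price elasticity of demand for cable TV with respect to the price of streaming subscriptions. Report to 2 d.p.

ΔQ_x = 3233 − 2833 = 400; ΔP_y = 50 − 40 = 10.
Midpoints: P̄_y = 45.00, Q̄_x = 3033.0.
ε_xy = (ΔQ_x/ΔP_y)(P̄_y/Q̄_x) = (400/10)(45.00/3033.0).
ε_xy > 0, so the goods are substitutes.

0.59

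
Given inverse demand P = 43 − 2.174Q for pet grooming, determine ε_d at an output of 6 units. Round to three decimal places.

At Q = 6, P = 43 − 2.174(6) = 29.96.
dP/dQ = −2.174, so dQ/dP = 1/(−2.174) = -0.460.
ε = (dQ/dP)(P/Q) = (-0.460)(29.96/6).

-2.297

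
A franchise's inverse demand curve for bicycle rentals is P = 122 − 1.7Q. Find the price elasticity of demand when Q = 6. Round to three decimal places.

-10.961

At Q = 6, P = 122 − 1.7(6) = 111.80.
dP/dQ = −1.7, so dQ/dP = 1/(−1.7) = -0.588.
ε = (dQ/dP)(P/Q) = (-0.588)(111.80/6).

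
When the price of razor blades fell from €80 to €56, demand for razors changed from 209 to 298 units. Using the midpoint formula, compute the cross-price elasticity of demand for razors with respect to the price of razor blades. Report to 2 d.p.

-0.99

ΔQ_x = 298 − 209 = 89; ΔP_y = 56 − 80 = -24.
Midpoints: P̄_y = 68.00, Q̄_x = 253.5.
ε_xy = (ΔQ_x/ΔP_y)(P̄_y/Q̄_x) = (89/-24)(68.00/253.5).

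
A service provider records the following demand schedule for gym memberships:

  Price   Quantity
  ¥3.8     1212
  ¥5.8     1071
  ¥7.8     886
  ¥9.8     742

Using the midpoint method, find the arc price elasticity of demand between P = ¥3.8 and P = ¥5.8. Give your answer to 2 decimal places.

-0.30

At P = 3.8, Q = 1212; at P = 5.8, Q = 1071.
ΔQ = -141, ΔP = 2.0. Midpoints: P̄ = 4.80, Q̄ = 1141.5.
ε = (ΔQ/ΔP)(P̄/Q̄) = (-141/2.0)(4.80/1141.5).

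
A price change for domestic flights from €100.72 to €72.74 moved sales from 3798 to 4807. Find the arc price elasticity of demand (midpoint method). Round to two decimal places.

-0.73

ΔQ = 4807 − 3798 = 1009; ΔP = 72.74 − 100.72 = -27.98.
Midpoints: P̄ = 86.73, Q̄ = 4302.5.
ε = (ΔQ/ΔP)(P̄/Q̄) = (1009/-27.98)(86.73/4302.5).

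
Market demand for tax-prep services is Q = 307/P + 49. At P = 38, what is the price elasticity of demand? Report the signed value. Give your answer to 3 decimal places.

At P = 38, Q = 57.079.
dQ/dP = −307/P² = -0.213.
ε = (dQ/dP)(P/Q) = (-0.213)(38/57.079).

-0.142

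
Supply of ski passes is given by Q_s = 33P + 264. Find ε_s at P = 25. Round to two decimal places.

At P = 25, Q_s = 1089.
dQ_s/dP = 33.
ε_s = (dQ_s/dP)(P/Q_s) = (33)(25/1089).

0.76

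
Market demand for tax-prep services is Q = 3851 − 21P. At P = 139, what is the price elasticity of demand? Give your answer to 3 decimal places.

-3.132

At P = 139, Q = 932.
dQ/dP = −21.
ε = (dQ/dP)(P/Q) = (-21)(139/932).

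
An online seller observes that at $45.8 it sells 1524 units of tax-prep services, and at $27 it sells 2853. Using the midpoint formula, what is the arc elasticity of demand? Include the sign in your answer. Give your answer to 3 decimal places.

-1.176

ΔQ = 2853 − 1524 = 1329; ΔP = 27 − 45.8 = -18.8.
Midpoints: P̄ = 36.40, Q̄ = 2188.5.
ε = (ΔQ/ΔP)(P̄/Q̄) = (1329/-18.8)(36.40/2188.5).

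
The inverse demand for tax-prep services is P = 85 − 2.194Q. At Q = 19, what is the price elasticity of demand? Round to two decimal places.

At Q = 19, P = 85 − 2.194(19) = 43.31.
dP/dQ = −2.194, so dQ/dP = 1/(−2.194) = -0.456.
ε = (dQ/dP)(P/Q) = (-0.456)(43.31/19).

-1.04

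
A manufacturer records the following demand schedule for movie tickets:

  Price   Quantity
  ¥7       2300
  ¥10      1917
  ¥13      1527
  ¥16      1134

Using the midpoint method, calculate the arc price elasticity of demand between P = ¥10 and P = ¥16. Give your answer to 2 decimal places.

At P = 10, Q = 1917; at P = 16, Q = 1134.
ΔQ = -783, ΔP = 6. Midpoints: P̄ = 13.00, Q̄ = 1525.5.
ε = (ΔQ/ΔP)(P̄/Q̄) = (-783/6)(13.00/1525.5).

-1.11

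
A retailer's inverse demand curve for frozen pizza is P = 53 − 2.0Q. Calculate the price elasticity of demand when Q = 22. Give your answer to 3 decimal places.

At Q = 22, P = 53 − 2.0(22) = 9.00.
dP/dQ = −2.0, so dQ/dP = 1/(−2.0) = -0.500.
ε = (dQ/dP)(P/Q) = (-0.500)(9.00/22).

-0.205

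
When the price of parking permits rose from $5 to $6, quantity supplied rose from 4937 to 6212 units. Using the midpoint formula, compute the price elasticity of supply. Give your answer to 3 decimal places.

1.258

ΔQ = 6212 − 4937 = 1275; ΔP = 6 − 5 = 1.
Midpoints: P̄ = 5.50, Q̄ = 5574.5.
ε_s = (ΔQ/ΔP)(P̄/Q̄) = (1275/1)(5.50/5574.5).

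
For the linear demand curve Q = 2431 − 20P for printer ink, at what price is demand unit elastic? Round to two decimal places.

For linear demand Q = a − bP, ε = −bP/(a − bP). |ε| = 1 when bP = a − bP, i.e. P = a/(2b).
P = 2431/(2·20) = 2431/40 = 60.7750.

60.78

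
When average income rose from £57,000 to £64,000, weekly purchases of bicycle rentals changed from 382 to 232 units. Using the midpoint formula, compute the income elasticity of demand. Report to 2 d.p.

ΔQ = -150, ΔI = 7000. Midpoints: Ī = 60,500, Q̄ = 307.0.
ε_I = (ΔQ/ΔI)(Ī/Q̄) = (-150/7000)(60500/307.0).

-4.22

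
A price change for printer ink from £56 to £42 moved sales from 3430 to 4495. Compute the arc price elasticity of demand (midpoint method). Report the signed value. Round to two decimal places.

ΔQ = 4495 − 3430 = 1065; ΔP = 42 − 56 = -14.
Midpoints: P̄ = 49.00, Q̄ = 3962.5.
ε = (ΔQ/ΔP)(P̄/Q̄) = (1065/-14)(49.00/3962.5).

-0.94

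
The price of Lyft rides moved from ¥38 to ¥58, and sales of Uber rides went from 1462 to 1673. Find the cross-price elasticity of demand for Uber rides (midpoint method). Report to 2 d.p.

0.32

ΔQ_x = 1673 − 1462 = 211; ΔP_y = 58 − 38 = 20.
Midpoints: P̄_y = 48.00, Q̄_x = 1567.5.
ε_xy = (ΔQ_x/ΔP_y)(P̄_y/Q̄_x) = (211/20)(48.00/1567.5).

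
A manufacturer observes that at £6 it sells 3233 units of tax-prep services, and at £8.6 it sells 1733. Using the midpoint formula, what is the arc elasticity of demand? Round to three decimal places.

-1.696

ΔQ = 1733 − 3233 = -1500; ΔP = 8.6 − 6 = 2.6.
Midpoints: P̄ = 7.30, Q̄ = 2483.0.
ε = (ΔQ/ΔP)(P̄/Q̄) = (-1500/2.6)(7.30/2483.0).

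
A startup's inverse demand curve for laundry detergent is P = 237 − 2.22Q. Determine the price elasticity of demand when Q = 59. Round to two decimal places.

-0.81

At Q = 59, P = 237 − 2.22(59) = 106.02.
dP/dQ = −2.22, so dQ/dP = 1/(−2.22) = -0.450.
ε = (dQ/dP)(P/Q) = (-0.450)(106.02/59).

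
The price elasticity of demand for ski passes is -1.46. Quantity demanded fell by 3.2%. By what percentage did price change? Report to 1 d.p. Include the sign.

%ΔP ≈ %ΔQ / ε = (-3.2%)/(-1.46) = 2.19%.

2.2%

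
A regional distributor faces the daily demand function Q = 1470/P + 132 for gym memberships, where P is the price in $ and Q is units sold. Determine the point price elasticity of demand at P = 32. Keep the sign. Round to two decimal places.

-0.26

At P = 32, Q = 177.938.
dQ/dP = −1470/P² = -1.436.
ε = (dQ/dP)(P/Q) = (-1.436)(32/177.938).
|ε| < 1, so demand is inelastic at this price.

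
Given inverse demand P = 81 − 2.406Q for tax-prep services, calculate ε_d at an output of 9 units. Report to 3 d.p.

-2.741

At Q = 9, P = 81 − 2.406(9) = 59.35.
dP/dQ = −2.406, so dQ/dP = 1/(−2.406) = -0.416.
ε = (dQ/dP)(P/Q) = (-0.416)(59.35/9).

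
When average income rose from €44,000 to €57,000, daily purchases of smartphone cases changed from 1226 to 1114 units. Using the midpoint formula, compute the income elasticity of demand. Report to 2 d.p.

-0.37

ΔQ = -112, ΔI = 13000. Midpoints: Ī = 50,500, Q̄ = 1170.0.
ε_I = (ΔQ/ΔI)(Ī/Q̄) = (-112/13000)(50500/1170.0).
ε_I < 0, so the good is inferior.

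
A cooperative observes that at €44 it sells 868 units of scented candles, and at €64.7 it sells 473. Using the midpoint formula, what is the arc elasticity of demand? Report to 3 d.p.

-1.547

ΔQ = 473 − 868 = -395; ΔP = 64.7 − 44 = 20.7.
Midpoints: P̄ = 54.35, Q̄ = 670.5.
ε = (ΔQ/ΔP)(P̄/Q̄) = (-395/20.7)(54.35/670.5).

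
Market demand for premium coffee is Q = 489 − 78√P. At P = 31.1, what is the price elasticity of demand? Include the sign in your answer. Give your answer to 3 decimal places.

-4.027

At P = 31.1, Q = 54.014.
dQ/dP = −78/(2√P) = -6.993.
ε = (dQ/dP)(P/Q) = (-6.993)(31.1/54.014).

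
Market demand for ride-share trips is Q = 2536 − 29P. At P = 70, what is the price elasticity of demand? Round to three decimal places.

-4.012

At P = 70, Q = 506.
dQ/dP = −29.
ε = (dQ/dP)(P/Q) = (-29)(70/506).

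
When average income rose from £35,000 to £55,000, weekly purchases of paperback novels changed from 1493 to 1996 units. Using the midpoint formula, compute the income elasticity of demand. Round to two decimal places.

ΔQ = 503, ΔI = 20000. Midpoints: Ī = 45,000, Q̄ = 1744.5.
ε_I = (ΔQ/ΔI)(Ī/Q̄) = (503/20000)(45000/1744.5).
ε_I > 0, so the good is normal.

0.65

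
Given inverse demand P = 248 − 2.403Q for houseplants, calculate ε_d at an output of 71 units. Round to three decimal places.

At Q = 71, P = 248 − 2.403(71) = 77.39.
dP/dQ = −2.403, so dQ/dP = 1/(−2.403) = -0.416.
ε = (dQ/dP)(P/Q) = (-0.416)(77.39/71).

-0.454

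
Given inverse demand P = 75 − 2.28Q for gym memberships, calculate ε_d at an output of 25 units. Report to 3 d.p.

-0.316

At Q = 25, P = 75 − 2.28(25) = 18.00.
dP/dQ = −2.28, so dQ/dP = 1/(−2.28) = -0.439.
ε = (dQ/dP)(P/Q) = (-0.439)(18.00/25).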